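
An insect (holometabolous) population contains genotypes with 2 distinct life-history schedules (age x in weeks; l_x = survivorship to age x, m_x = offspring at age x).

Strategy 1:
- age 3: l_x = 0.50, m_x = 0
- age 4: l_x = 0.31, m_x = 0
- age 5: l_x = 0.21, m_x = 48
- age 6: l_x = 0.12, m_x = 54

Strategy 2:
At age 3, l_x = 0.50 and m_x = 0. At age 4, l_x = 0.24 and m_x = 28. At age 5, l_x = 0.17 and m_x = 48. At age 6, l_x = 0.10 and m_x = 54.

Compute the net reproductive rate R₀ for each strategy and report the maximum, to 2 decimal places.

20.28

Strategy 1: R₀ = 0.50×0 + 0.31×0 + 0.21×48 + 0.12×54 = 16.5600
Strategy 2: R₀ = 0.50×0 + 0.24×28 + 0.17×48 + 0.10×54 = 20.2800
Highest R₀: strategy 2 with 20.2800.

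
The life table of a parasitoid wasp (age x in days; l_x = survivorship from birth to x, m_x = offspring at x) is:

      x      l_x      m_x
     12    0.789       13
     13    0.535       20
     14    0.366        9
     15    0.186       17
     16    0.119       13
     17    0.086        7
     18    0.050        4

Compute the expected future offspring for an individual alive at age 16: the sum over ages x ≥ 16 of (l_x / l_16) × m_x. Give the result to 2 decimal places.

19.74

l_16 = 0.119. Conditional survival from age 16 to x is l_x / l_16.
  x=16: (0.119/0.119) × 13 = 13.0000
  x=17: (0.086/0.119) × 7 = 5.0588
  x=18: (0.050/0.119) × 4 = 1.6807
Sum = 13.0000 + 5.0588 + 1.6807 = 19.7395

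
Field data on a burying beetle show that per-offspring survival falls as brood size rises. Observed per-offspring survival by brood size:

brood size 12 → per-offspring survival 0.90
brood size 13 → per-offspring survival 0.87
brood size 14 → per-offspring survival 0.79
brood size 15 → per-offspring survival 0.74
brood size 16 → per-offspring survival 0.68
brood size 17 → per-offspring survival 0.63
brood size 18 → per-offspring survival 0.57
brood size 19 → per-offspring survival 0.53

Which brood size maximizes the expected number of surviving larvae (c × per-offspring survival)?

Expected surviving larvae = c × s(c):
  c=12: 12 × 0.90 = 10.800
  c=13: 13 × 0.87 = 11.310
  c=14: 14 × 0.79 = 11.060
  c=15: 15 × 0.74 = 11.100
  c=16: 16 × 0.68 = 10.880
  c=17: 17 × 0.63 = 10.710
  c=18: 18 × 0.57 = 10.260
  c=19: 19 × 0.53 = 10.070
Maximum at c = 13 (11.310 surviving larvae).

13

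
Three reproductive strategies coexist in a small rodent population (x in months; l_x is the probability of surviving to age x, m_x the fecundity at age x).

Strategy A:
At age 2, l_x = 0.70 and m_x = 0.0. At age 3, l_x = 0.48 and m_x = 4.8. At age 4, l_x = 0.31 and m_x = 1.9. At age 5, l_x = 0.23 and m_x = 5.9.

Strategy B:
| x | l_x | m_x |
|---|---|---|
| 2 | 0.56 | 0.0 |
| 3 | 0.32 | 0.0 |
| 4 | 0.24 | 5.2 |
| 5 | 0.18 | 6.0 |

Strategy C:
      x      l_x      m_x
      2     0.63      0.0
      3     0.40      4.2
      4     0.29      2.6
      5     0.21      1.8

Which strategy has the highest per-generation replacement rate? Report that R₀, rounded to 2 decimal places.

4.25

Strategy A: R₀ = 0.70×0.0 + 0.48×4.8 + 0.31×1.9 + 0.23×5.9 = 4.2500
Strategy B: R₀ = 0.56×0.0 + 0.32×0.0 + 0.24×5.2 + 0.18×6.0 = 2.3280
Strategy C: R₀ = 0.63×0.0 + 0.40×4.2 + 0.29×2.6 + 0.21×1.8 = 2.8120
Highest R₀: strategy A with 4.2500.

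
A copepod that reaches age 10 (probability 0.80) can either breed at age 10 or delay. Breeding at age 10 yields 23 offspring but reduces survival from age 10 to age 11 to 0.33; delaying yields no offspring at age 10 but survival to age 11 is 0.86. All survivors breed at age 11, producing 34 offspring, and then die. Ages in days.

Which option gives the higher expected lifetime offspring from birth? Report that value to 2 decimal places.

27.38

breed at age 10: R₀ = 0.80 × (23 + 0.33 × 34) = 0.80 × 34.2200 = 27.3760
delay to age 11: R₀ = 0.80 × (0.86 × 34) = 0.80 × 29.2400 = 23.3920
Higher: breed at age 10 (27.3760).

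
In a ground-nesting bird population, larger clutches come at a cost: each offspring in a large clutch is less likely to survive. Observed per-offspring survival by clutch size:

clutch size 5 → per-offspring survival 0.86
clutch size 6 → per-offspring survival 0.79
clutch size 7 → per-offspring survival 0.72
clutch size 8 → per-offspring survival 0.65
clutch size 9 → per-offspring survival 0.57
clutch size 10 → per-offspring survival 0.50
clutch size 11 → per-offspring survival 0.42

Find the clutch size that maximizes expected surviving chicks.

8

Expected surviving chicks = c × s(c):
  c=5: 5 × 0.86 = 4.300
  c=6: 6 × 0.79 = 4.740
  c=7: 7 × 0.72 = 5.040
  c=8: 8 × 0.65 = 5.200
  c=9: 9 × 0.57 = 5.130
  c=10: 10 × 0.50 = 5.000
  c=11: 11 × 0.42 = 4.620
Maximum at c = 8 (5.200 surviving chicks).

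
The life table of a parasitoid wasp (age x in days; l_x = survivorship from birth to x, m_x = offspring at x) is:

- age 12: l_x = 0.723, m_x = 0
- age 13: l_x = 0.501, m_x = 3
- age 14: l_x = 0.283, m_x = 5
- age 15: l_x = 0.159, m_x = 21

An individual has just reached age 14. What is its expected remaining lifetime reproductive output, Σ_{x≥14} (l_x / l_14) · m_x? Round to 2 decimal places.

l_14 = 0.283. Conditional survival from age 14 to x is l_x / l_14.
  x=14: (0.283/0.283) × 5 = 5.0000
  x=15: (0.159/0.283) × 21 = 11.7986
Sum = 5.0000 + 11.7986 = 16.7986

16.80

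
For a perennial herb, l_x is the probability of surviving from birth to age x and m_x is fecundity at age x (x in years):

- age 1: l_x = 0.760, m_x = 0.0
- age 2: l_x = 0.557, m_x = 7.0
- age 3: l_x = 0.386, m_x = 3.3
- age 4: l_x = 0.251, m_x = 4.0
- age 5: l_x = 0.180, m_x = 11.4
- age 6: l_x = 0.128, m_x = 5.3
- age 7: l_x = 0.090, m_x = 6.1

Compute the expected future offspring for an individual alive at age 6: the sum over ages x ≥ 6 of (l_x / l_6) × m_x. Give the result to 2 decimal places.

l_6 = 0.128. Conditional survival from age 6 to x is l_x / l_6.
  x=6: (0.128/0.128) × 5.3 = 5.3000
  x=7: (0.090/0.128) × 6.1 = 4.2891
Sum = 5.3000 + 4.2891 = 9.5891

9.59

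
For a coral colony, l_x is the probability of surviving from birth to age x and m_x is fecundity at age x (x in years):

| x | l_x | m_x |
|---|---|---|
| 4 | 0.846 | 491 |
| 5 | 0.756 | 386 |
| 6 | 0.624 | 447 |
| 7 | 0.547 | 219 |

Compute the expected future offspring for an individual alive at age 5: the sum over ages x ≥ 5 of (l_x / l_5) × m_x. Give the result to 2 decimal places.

913.41

l_5 = 0.756. Conditional survival from age 5 to x is l_x / l_5.
  x=5: (0.756/0.756) × 386 = 386.0000
  x=6: (0.624/0.756) × 447 = 368.9524
  x=7: (0.547/0.756) × 219 = 158.4563
Sum = 386.0000 + 368.9524 + 158.4563 = 913.4087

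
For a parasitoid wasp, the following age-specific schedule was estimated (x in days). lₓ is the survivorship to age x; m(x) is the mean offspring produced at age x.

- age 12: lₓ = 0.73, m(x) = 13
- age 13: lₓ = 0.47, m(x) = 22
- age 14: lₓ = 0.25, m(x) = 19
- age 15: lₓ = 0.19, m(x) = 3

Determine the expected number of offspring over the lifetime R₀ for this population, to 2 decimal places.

R₀ = Σ lₓ m(x):
  age 12: 0.73 × 13 = 9.4900
  age 13: 0.47 × 22 = 10.3400
  age 14: 0.25 × 19 = 4.7500
  age 15: 0.19 × 3 = 0.5700
R₀ = 9.4900 + 10.3400 + 4.7500 + 0.5700 = 25.1500

25.15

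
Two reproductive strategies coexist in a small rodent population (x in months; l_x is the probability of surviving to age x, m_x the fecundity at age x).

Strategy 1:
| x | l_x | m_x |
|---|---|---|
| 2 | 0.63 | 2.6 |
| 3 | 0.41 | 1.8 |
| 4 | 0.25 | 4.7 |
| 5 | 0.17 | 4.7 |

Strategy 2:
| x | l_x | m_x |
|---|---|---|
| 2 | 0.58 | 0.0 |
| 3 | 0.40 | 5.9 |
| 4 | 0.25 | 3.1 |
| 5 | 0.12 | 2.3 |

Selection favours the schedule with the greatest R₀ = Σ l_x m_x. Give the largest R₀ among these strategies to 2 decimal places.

Strategy 1: R₀ = 0.63×2.6 + 0.41×1.8 + 0.25×4.7 + 0.17×4.7 = 4.3500
Strategy 2: R₀ = 0.58×0.0 + 0.40×5.9 + 0.25×3.1 + 0.12×2.3 = 3.4110
Highest R₀: strategy 1 with 4.3500.

4.35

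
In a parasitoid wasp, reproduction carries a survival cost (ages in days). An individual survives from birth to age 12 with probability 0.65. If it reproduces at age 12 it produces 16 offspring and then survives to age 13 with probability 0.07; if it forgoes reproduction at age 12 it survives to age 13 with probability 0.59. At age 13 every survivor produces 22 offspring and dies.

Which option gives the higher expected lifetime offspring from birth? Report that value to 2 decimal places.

11.40

breed at age 12: R₀ = 0.65 × (16 + 0.07 × 22) = 0.65 × 17.5400 = 11.4010
delay to age 13: R₀ = 0.65 × (0.59 × 22) = 0.65 × 12.9800 = 8.4370
Higher: breed at age 12 (11.4010).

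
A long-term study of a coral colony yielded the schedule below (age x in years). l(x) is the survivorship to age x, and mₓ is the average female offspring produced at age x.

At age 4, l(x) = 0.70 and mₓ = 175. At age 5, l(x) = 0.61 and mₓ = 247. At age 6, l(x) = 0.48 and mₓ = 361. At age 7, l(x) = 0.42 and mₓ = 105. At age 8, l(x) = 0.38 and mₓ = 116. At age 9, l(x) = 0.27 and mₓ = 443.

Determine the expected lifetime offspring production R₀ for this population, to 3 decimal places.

R₀ = Σ l(x) mₓ:
  age 4: 0.70 × 175 = 122.5000
  age 5: 0.61 × 247 = 150.6700
  age 6: 0.48 × 361 = 173.2800
  age 7: 0.42 × 105 = 44.1000
  age 8: 0.38 × 116 = 44.0800
  age 9: 0.27 × 443 = 119.6100
R₀ = 122.5000 + 150.6700 + 173.2800 + 44.1000 + 44.0800 + 119.6100 = 654.2400

654.240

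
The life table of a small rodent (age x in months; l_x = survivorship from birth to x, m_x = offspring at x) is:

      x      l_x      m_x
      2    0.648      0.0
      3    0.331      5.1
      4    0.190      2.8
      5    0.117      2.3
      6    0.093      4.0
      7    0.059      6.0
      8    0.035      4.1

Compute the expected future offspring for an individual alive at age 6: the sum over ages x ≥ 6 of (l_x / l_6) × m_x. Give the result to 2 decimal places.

9.35

l_6 = 0.093. Conditional survival from age 6 to x is l_x / l_6.
  x=6: (0.093/0.093) × 4.0 = 4.0000
  x=7: (0.059/0.093) × 6.0 = 3.8065
  x=8: (0.035/0.093) × 4.1 = 1.5430
Sum = 4.0000 + 3.8065 + 1.5430 = 9.3495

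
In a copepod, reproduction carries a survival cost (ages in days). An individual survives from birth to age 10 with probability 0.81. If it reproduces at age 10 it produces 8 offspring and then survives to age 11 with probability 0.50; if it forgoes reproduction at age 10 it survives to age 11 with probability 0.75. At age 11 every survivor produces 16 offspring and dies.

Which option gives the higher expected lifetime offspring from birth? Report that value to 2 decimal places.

breed at age 10: R₀ = 0.81 × (8 + 0.50 × 16) = 0.81 × 16.0000 = 12.9600
delay to age 11: R₀ = 0.81 × (0.75 × 16) = 0.81 × 12.0000 = 9.7200
Higher: breed at age 10 (12.9600).

12.96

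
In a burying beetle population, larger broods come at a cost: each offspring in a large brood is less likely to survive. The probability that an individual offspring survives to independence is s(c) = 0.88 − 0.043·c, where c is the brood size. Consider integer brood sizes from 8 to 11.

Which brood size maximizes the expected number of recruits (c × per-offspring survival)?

Expected recruits = c × s(c):
  c=8: 8 × 0.536 = 4.288
  c=9: 9 × 0.493 = 4.437
  c=10: 10 × 0.450 = 4.500
  c=11: 11 × 0.407 = 4.477
Maximum at c = 10 (4.500 recruits).

10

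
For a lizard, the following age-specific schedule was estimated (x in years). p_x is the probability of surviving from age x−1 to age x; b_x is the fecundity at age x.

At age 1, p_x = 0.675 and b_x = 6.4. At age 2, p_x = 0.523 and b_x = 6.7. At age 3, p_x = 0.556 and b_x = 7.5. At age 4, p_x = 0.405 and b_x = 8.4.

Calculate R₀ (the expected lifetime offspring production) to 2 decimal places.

8.83

Survivorship from birth: l_x = p_1·p_2·…·p_x.
  l_1 = 0.67500
  l_2 = 0.35303
  l_3 = 0.19628
  l_4 = 0.07949
R₀ = Σ l_x b_x:
  age 1: 0.67500 × 6.4 = 4.3200
  age 2: 0.35303 × 6.7 = 2.3653
  age 3: 0.19628 × 7.5 = 1.4721
  age 4: 0.07949 × 8.4 = 0.6677
R₀ = 4.3200 + 2.3653 + 1.4721 + 0.6677 = 8.8251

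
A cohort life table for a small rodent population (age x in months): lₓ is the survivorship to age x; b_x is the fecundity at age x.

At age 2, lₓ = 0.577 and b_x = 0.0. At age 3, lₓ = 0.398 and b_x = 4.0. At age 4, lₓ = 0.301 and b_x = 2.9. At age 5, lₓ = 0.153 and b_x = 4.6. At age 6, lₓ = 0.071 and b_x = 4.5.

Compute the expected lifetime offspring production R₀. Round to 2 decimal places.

3.49

R₀ = Σ lₓ b_x:
  age 2: 0.577 × 0.0 = 0.0000
  age 3: 0.398 × 4.0 = 1.5920
  age 4: 0.301 × 2.9 = 0.8729
  age 5: 0.153 × 4.6 = 0.7038
  age 6: 0.071 × 4.5 = 0.3195
R₀ = 0.0000 + 1.5920 + 0.8729 + 0.7038 + 0.3195 = 3.4882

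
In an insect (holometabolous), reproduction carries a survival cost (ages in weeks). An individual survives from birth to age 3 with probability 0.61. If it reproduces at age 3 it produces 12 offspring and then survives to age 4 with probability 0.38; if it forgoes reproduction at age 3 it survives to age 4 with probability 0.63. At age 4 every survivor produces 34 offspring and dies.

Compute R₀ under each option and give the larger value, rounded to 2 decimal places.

breed at age 3: R₀ = 0.61 × (12 + 0.38 × 34) = 0.61 × 24.9200 = 15.2012
delay to age 4: R₀ = 0.61 × (0.63 × 34) = 0.61 × 21.4200 = 13.0662
Higher: breed at age 3 (15.2012).

15.20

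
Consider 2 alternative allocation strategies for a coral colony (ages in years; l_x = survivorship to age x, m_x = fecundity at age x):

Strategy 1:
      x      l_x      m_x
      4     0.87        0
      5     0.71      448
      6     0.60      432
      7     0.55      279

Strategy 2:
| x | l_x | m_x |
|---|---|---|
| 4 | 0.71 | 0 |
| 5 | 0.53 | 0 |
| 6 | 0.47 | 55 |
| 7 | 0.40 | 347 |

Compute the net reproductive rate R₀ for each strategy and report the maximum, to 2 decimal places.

730.73

Strategy 1: R₀ = 0.87×0 + 0.71×448 + 0.60×432 + 0.55×279 = 730.7300
Strategy 2: R₀ = 0.71×0 + 0.53×0 + 0.47×55 + 0.40×347 = 164.6500
Highest R₀: strategy 1 with 730.7300.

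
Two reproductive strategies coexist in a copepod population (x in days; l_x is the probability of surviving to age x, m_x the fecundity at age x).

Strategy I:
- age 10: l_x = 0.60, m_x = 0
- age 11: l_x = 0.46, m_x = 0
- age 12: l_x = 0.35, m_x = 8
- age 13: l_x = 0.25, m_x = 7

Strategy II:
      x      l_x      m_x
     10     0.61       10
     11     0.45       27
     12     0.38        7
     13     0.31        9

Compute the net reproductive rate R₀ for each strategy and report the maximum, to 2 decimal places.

Strategy I: R₀ = 0.60×0 + 0.46×0 + 0.35×8 + 0.25×7 = 4.5500
Strategy II: R₀ = 0.61×10 + 0.45×27 + 0.38×7 + 0.31×9 = 23.7000
Highest R₀: strategy II with 23.7000.

23.70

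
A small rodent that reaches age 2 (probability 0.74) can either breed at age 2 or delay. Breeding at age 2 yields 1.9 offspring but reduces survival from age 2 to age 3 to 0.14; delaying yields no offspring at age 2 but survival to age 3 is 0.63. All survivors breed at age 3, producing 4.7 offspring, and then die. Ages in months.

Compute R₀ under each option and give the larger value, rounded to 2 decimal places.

2.19

breed at age 2: R₀ = 0.74 × (1.9 + 0.14 × 4.7) = 0.74 × 2.5580 = 1.8929
delay to age 3: R₀ = 0.74 × (0.63 × 4.7) = 0.74 × 2.9610 = 2.1911
Higher: delay to age 3 (2.1911).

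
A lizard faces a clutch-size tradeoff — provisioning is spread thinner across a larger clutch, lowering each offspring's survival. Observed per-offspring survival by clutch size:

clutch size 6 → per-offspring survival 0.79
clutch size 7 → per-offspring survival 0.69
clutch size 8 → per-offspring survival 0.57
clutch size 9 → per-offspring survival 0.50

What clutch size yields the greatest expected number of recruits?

Expected recruits = c × s(c):
  c=6: 6 × 0.79 = 4.740
  c=7: 7 × 0.69 = 4.830
  c=8: 8 × 0.57 = 4.560
  c=9: 9 × 0.50 = 4.500
Maximum at c = 7 (4.830 recruits).

7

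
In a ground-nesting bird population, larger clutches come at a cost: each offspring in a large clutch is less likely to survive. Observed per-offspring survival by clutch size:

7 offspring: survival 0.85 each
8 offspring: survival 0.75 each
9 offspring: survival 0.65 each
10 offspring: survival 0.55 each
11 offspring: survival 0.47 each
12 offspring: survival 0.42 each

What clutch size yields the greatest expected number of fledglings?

Expected fledglings = c × s(c):
  c=7: 7 × 0.85 = 5.950
  c=8: 8 × 0.75 = 6.000
  c=9: 9 × 0.65 = 5.850
  c=10: 10 × 0.55 = 5.500
  c=11: 11 × 0.47 = 5.170
  c=12: 12 × 0.42 = 5.040
Maximum at c = 8 (6.000 fledglings).

8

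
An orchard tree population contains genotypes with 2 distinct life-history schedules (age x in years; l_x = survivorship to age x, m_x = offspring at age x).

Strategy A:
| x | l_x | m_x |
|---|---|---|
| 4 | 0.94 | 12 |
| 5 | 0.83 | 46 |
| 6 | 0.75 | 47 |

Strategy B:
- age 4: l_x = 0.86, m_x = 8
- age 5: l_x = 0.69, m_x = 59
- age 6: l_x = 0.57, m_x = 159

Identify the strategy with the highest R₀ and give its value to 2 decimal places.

138.22

Strategy A: R₀ = 0.94×12 + 0.83×46 + 0.75×47 = 84.7100
Strategy B: R₀ = 0.86×8 + 0.69×59 + 0.57×159 = 138.2200
Highest R₀: strategy B with 138.2200.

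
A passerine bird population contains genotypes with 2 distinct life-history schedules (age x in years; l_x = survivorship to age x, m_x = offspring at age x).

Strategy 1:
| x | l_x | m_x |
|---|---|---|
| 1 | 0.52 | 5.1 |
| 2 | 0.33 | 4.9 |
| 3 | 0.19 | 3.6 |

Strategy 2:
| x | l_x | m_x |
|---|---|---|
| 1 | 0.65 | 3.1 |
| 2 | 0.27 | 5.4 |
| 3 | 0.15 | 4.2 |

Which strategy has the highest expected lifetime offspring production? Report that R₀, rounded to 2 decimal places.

Strategy 1: R₀ = 0.52×5.1 + 0.33×4.9 + 0.19×3.6 = 4.9530
Strategy 2: R₀ = 0.65×3.1 + 0.27×5.4 + 0.15×4.2 = 4.1030
Highest R₀: strategy 1 with 4.9530.

4.95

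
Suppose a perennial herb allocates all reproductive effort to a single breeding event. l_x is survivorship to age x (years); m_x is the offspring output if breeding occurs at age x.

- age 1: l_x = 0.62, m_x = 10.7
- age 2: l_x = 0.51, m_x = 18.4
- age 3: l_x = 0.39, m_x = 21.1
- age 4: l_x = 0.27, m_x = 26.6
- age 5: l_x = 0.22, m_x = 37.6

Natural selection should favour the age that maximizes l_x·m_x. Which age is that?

2

Expected offspring if breeding at age x = l_x × m_x:
  age 1: 0.62 × 10.7 = 6.634
  age 2: 0.51 × 18.4 = 9.384
  age 3: 0.39 × 21.1 = 8.229
  age 4: 0.27 × 26.6 = 7.182
  age 5: 0.22 × 37.6 = 8.272
Maximum at age 2 (9.384).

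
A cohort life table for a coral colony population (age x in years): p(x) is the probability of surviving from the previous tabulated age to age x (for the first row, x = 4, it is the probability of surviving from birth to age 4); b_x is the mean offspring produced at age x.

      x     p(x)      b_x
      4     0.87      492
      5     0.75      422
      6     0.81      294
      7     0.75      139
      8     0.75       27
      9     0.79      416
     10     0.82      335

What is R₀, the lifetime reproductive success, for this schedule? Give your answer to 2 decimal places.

1084.13

Survivorship from birth: l_x = p_4·p_5·…·p_x.
  l_4 = 0.87000
  l_5 = 0.65250
  l_6 = 0.52853
  l_7 = 0.39639
  l_8 = 0.29730
  l_9 = 0.23486
  l_10 = 0.19259
R₀ = Σ l_x b_x:
  age 4: 0.87000 × 492 = 428.0400
  age 5: 0.65250 × 422 = 275.3550
  age 6: 0.52853 × 294 = 155.3878
  age 7: 0.39639 × 139 = 55.0982
  age 8: 0.29730 × 27 = 8.0271
  age 9: 0.23486 × 416 = 97.7018
  age 10: 0.19259 × 335 = 64.5177
R₀ = 428.0400 + 275.3550 + 155.3878 + 55.0982 + 8.0271 + 97.7018 + 64.5177 = 1084.1275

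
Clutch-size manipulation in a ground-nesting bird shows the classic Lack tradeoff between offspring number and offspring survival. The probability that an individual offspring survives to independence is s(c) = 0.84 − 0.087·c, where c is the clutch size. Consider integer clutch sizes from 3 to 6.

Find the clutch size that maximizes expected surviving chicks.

Expected surviving chicks = c × s(c):
  c=3: 3 × 0.579 = 1.737
  c=4: 4 × 0.492 = 1.968
  c=5: 5 × 0.405 = 2.025
  c=6: 6 × 0.318 = 1.908
Maximum at c = 5 (2.025 surviving chicks).

5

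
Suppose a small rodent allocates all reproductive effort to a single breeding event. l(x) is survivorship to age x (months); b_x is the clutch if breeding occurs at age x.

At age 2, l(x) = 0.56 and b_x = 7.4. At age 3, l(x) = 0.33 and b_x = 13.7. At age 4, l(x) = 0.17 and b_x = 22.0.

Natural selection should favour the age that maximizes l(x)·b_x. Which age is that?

3

Expected offspring if breeding at age x = l(x) × b_x:
  age 2: 0.56 × 7.4 = 4.144
  age 3: 0.33 × 13.7 = 4.521
  age 4: 0.17 × 22.0 = 3.740
Maximum at age 3 (4.521).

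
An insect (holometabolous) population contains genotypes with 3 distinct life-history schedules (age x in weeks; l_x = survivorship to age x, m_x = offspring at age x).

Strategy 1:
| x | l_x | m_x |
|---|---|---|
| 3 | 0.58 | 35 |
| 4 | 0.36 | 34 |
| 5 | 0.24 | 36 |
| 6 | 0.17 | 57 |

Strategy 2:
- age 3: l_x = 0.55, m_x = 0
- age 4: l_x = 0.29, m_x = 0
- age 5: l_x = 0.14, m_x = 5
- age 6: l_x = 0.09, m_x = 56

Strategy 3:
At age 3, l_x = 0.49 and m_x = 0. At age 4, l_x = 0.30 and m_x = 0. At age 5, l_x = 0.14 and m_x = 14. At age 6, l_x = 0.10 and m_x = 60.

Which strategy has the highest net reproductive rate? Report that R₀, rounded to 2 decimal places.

50.87

Strategy 1: R₀ = 0.58×35 + 0.36×34 + 0.24×36 + 0.17×57 = 50.8700
Strategy 2: R₀ = 0.55×0 + 0.29×0 + 0.14×5 + 0.09×56 = 5.7400
Strategy 3: R₀ = 0.49×0 + 0.30×0 + 0.14×14 + 0.10×60 = 7.9600
Highest R₀: strategy 1 with 50.8700.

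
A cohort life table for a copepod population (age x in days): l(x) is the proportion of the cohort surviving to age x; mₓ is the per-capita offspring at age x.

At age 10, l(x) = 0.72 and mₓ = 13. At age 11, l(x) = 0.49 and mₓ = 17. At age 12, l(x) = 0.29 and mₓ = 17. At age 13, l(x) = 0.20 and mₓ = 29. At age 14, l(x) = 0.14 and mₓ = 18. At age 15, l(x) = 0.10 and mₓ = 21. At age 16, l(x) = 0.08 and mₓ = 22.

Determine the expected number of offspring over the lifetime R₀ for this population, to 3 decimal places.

R₀ = Σ l(x) mₓ:
  age 10: 0.72 × 13 = 9.3600
  age 11: 0.49 × 17 = 8.3300
  age 12: 0.29 × 17 = 4.9300
  age 13: 0.20 × 29 = 5.8000
  age 14: 0.14 × 18 = 2.5200
  age 15: 0.10 × 21 = 2.1000
  age 16: 0.08 × 22 = 1.7600
R₀ = 9.3600 + 8.3300 + 4.9300 + 5.8000 + 2.5200 + 2.1000 + 1.7600 = 34.8000

34.800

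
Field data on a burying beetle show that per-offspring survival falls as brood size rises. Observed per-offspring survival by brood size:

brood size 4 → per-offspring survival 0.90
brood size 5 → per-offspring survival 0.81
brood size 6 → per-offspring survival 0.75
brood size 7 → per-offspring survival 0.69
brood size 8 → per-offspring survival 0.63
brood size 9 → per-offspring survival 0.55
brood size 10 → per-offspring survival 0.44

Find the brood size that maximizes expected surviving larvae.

8

Expected surviving larvae = c × s(c):
  c=4: 4 × 0.90 = 3.600
  c=5: 5 × 0.81 = 4.050
  c=6: 6 × 0.75 = 4.500
  c=7: 7 × 0.69 = 4.830
  c=8: 8 × 0.63 = 5.040
  c=9: 9 × 0.55 = 4.950
  c=10: 10 × 0.44 = 4.400
Maximum at c = 8 (5.040 surviving larvae).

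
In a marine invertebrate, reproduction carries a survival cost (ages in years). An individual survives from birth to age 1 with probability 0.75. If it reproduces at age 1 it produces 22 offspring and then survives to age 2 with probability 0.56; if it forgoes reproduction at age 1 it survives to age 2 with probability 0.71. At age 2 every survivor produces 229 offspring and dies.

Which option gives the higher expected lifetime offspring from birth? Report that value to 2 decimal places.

breed at age 1: R₀ = 0.75 × (22 + 0.56 × 229) = 0.75 × 150.2400 = 112.6800
delay to age 2: R₀ = 0.75 × (0.71 × 229) = 0.75 × 162.5900 = 121.9425
Higher: delay to age 2 (121.9425).

121.94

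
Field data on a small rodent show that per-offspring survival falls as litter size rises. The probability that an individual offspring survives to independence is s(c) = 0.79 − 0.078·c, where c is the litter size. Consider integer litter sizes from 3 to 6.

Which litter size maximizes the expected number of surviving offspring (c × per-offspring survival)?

Expected surviving offspring = c × s(c):
  c=3: 3 × 0.556 = 1.668
  c=4: 4 × 0.478 = 1.912
  c=5: 5 × 0.400 = 2.000
  c=6: 6 × 0.322 = 1.932
Maximum at c = 5 (2.000 surviving offspring).

5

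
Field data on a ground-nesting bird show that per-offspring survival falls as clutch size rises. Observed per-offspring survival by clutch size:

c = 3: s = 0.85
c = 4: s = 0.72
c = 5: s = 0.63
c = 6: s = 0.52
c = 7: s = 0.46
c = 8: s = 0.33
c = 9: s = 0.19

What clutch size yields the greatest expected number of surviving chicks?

Expected surviving chicks = c × s(c):
  c=3: 3 × 0.85 = 2.550
  c=4: 4 × 0.72 = 2.880
  c=5: 5 × 0.63 = 3.150
  c=6: 6 × 0.52 = 3.120
  c=7: 7 × 0.46 = 3.220
  c=8: 8 × 0.33 = 2.640
  c=9: 9 × 0.19 = 1.710
Maximum at c = 7 (3.220 surviving chicks).

7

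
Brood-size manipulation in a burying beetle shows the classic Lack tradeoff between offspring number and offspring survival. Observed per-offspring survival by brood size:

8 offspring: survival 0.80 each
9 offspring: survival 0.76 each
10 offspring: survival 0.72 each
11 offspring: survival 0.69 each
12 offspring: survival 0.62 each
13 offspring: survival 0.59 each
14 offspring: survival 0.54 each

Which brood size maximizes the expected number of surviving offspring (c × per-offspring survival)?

Expected surviving offspring = c × s(c):
  c=8: 8 × 0.80 = 6.400
  c=9: 9 × 0.76 = 6.840
  c=10: 10 × 0.72 = 7.200
  c=11: 11 × 0.69 = 7.590
  c=12: 12 × 0.62 = 7.440
  c=13: 13 × 0.59 = 7.670
  c=14: 14 × 0.54 = 7.560
Maximum at c = 13 (7.670 surviving offspring).

13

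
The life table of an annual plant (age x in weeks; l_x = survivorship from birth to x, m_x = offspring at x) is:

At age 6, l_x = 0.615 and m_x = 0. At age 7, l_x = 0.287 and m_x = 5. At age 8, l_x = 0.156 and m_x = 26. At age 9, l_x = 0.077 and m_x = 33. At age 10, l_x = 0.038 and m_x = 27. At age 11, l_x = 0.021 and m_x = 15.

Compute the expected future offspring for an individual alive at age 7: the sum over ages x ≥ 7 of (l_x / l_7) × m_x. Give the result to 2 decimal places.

l_7 = 0.287. Conditional survival from age 7 to x is l_x / l_7.
  x=7: (0.287/0.287) × 5 = 5.0000
  x=8: (0.156/0.287) × 26 = 14.1324
  x=9: (0.077/0.287) × 33 = 8.8537
  x=10: (0.038/0.287) × 27 = 3.5749
  x=11: (0.021/0.287) × 15 = 1.0976
Sum = 5.0000 + 14.1324 + 8.8537 + 3.5749 + 1.0976 = 32.6585

32.66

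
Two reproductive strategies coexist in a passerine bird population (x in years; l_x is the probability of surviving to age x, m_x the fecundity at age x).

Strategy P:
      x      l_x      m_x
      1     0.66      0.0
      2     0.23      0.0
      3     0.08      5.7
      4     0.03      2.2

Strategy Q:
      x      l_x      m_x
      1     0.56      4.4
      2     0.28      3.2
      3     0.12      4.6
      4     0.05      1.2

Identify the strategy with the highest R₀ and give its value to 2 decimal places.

3.97

Strategy P: R₀ = 0.66×0.0 + 0.23×0.0 + 0.08×5.7 + 0.03×2.2 = 0.5220
Strategy Q: R₀ = 0.56×4.4 + 0.28×3.2 + 0.12×4.6 + 0.05×1.2 = 3.9720
Highest R₀: strategy Q with 3.9720.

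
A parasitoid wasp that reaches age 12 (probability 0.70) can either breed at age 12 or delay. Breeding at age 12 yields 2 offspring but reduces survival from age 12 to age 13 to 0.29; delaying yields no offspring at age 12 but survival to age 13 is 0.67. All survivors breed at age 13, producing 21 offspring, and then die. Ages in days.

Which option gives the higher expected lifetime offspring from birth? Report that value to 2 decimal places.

9.85

breed at age 12: R₀ = 0.70 × (2 + 0.29 × 21) = 0.70 × 8.0900 = 5.6630
delay to age 13: R₀ = 0.70 × (0.67 × 21) = 0.70 × 14.0700 = 9.8490
Higher: delay to age 13 (9.8490).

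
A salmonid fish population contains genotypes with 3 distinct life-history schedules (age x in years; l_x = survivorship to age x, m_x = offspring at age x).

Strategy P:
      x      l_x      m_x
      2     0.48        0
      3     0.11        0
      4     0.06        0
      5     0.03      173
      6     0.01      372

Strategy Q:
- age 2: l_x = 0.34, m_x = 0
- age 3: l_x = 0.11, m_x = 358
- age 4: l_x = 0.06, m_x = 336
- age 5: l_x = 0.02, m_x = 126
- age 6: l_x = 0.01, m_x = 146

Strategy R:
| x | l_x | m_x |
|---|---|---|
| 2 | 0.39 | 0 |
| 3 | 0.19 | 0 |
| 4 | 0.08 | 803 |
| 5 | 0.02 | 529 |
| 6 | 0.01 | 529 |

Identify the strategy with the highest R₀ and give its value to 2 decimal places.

Strategy P: R₀ = 0.48×0 + 0.11×0 + 0.06×0 + 0.03×173 + 0.01×372 = 8.9100
Strategy Q: R₀ = 0.34×0 + 0.11×358 + 0.06×336 + 0.02×126 + 0.01×146 = 63.5200
Strategy R: R₀ = 0.39×0 + 0.19×0 + 0.08×803 + 0.02×529 + 0.01×529 = 80.1100
Highest R₀: strategy R with 80.1100.

80.11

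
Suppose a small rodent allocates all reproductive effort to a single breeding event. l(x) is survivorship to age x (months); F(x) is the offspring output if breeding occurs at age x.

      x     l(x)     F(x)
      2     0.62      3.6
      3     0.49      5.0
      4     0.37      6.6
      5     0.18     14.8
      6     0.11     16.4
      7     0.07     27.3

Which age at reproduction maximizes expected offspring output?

Expected offspring if breeding at age x = l(x) × F(x):
  age 2: 0.62 × 3.6 = 2.232
  age 3: 0.49 × 5.0 = 2.450
  age 4: 0.37 × 6.6 = 2.442
  age 5: 0.18 × 14.8 = 2.664
  age 6: 0.11 × 16.4 = 1.804
  age 7: 0.07 × 27.3 = 1.911
Maximum at age 5 (2.664).

5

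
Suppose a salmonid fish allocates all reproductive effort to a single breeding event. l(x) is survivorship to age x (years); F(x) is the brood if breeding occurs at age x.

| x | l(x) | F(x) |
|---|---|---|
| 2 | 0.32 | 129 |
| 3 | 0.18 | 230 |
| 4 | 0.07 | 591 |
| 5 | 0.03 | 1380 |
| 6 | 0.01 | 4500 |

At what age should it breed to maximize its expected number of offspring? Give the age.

Expected offspring if breeding at age x = l(x) × F(x):
  age 2: 0.32 × 129 = 41.280
  age 3: 0.18 × 230 = 41.400
  age 4: 0.07 × 591 = 41.370
  age 5: 0.03 × 1380 = 41.400
  age 6: 0.01 × 4500 = 45.000
Maximum at age 6 (45.000).

6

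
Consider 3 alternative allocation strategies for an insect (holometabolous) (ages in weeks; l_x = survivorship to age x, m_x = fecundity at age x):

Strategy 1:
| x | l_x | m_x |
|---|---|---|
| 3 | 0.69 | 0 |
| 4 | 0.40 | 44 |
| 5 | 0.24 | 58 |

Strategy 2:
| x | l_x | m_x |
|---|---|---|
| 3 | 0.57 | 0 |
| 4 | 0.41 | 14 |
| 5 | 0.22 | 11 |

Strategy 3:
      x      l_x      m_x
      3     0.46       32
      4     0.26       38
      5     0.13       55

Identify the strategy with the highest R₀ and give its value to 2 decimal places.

Strategy 1: R₀ = 0.69×0 + 0.40×44 + 0.24×58 = 31.5200
Strategy 2: R₀ = 0.57×0 + 0.41×14 + 0.22×11 = 8.1600
Strategy 3: R₀ = 0.46×32 + 0.26×38 + 0.13×55 = 31.7500
Highest R₀: strategy 3 with 31.7500.

31.75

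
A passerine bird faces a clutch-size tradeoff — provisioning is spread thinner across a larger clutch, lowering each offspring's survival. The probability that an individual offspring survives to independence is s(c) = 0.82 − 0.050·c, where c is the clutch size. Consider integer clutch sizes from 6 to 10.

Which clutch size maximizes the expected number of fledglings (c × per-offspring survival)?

Expected fledglings = c × s(c):
  c=6: 6 × 0.520 = 3.120
  c=7: 7 × 0.470 = 3.290
  c=8: 8 × 0.420 = 3.360
  c=9: 9 × 0.370 = 3.330
  c=10: 10 × 0.320 = 3.200
Maximum at c = 8 (3.360 fledglings).

8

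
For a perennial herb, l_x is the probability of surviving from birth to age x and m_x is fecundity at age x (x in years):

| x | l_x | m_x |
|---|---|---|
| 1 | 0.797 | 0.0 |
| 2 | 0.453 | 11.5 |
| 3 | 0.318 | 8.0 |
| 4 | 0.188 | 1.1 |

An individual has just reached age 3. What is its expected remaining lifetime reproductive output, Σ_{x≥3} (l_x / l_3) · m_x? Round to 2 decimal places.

l_3 = 0.318. Conditional survival from age 3 to x is l_x / l_3.
  x=3: (0.318/0.318) × 8.0 = 8.0000
  x=4: (0.188/0.318) × 1.1 = 0.6503
Sum = 8.0000 + 0.6503 = 8.6503

8.65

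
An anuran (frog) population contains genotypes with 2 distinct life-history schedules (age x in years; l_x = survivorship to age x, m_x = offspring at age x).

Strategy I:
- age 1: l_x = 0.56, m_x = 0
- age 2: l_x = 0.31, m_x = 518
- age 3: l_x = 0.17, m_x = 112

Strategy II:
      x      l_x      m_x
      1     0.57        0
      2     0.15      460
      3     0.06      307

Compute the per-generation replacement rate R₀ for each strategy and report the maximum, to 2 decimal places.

Strategy I: R₀ = 0.56×0 + 0.31×518 + 0.17×112 = 179.6200
Strategy II: R₀ = 0.57×0 + 0.15×460 + 0.06×307 = 87.4200
Highest R₀: strategy I with 179.6200.

179.62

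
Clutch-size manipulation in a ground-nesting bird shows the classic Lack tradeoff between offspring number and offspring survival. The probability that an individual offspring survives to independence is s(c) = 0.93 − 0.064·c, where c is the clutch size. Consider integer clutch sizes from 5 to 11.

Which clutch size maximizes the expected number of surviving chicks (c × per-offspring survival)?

7

Expected surviving chicks = c × s(c):
  c=5: 5 × 0.610 = 3.050
  c=6: 6 × 0.546 = 3.276
  c=7: 7 × 0.482 = 3.374
  c=8: 8 × 0.418 = 3.344
  c=9: 9 × 0.354 = 3.186
  c=10: 10 × 0.290 = 2.900
  c=11: 11 × 0.226 = 2.486
Maximum at c = 7 (3.374 surviving chicks).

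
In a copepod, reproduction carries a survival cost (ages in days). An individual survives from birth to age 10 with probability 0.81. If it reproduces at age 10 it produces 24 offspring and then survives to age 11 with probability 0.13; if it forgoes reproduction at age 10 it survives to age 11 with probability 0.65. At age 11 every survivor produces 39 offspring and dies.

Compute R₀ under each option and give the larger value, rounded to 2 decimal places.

breed at age 10: R₀ = 0.81 × (24 + 0.13 × 39) = 0.81 × 29.0700 = 23.5467
delay to age 11: R₀ = 0.81 × (0.65 × 39) = 0.81 × 25.3500 = 20.5335
Higher: breed at age 10 (23.5467).

23.55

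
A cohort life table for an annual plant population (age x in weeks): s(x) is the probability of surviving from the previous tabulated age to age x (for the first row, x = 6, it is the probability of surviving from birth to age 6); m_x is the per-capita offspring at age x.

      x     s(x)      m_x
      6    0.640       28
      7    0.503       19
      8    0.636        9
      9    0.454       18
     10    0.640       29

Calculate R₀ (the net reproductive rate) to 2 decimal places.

Survivorship from birth: l_x = s_6·s_7·…·s_x.
  l_6 = 0.64000
  l_7 = 0.32192
  l_8 = 0.20474
  l_9 = 0.09295
  l_10 = 0.05949
R₀ = Σ l_x m_x:
  age 6: 0.64000 × 28 = 17.9200
  age 7: 0.32192 × 19 = 6.1165
  age 8: 0.20474 × 9 = 1.8427
  age 9: 0.09295 × 18 = 1.6731
  age 10: 0.05949 × 29 = 1.7252
R₀ = 17.9200 + 6.1165 + 1.8427 + 1.6731 + 1.7252 = 29.2775

29.28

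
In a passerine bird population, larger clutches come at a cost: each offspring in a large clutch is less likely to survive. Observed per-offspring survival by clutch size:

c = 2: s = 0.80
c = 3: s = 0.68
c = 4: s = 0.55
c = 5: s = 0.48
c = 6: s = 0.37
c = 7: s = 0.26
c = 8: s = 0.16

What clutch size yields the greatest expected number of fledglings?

Expected fledglings = c × s(c):
  c=2: 2 × 0.80 = 1.600
  c=3: 3 × 0.68 = 2.040
  c=4: 4 × 0.55 = 2.200
  c=5: 5 × 0.48 = 2.400
  c=6: 6 × 0.37 = 2.220
  c=7: 7 × 0.26 = 1.820
  c=8: 8 × 0.16 = 1.280
Maximum at c = 5 (2.400 fledglings).

5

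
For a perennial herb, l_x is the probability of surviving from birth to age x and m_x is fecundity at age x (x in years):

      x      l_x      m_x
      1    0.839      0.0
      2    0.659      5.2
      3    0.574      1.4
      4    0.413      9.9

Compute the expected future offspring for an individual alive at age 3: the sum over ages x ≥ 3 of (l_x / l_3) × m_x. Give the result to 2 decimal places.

l_3 = 0.574. Conditional survival from age 3 to x is l_x / l_3.
  x=3: (0.574/0.574) × 1.4 = 1.4000
  x=4: (0.413/0.574) × 9.9 = 7.1232
Sum = 1.4000 + 7.1232 = 8.5232

8.52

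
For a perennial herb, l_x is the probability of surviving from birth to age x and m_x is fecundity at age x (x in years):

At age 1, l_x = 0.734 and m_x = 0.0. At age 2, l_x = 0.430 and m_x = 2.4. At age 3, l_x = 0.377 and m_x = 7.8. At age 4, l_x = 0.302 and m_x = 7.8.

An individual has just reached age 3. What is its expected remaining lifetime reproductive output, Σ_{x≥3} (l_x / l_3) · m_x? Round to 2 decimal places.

14.05

l_3 = 0.377. Conditional survival from age 3 to x is l_x / l_3.
  x=3: (0.377/0.377) × 7.8 = 7.8000
  x=4: (0.302/0.377) × 7.8 = 6.2483
Sum = 7.8000 + 6.2483 = 14.0483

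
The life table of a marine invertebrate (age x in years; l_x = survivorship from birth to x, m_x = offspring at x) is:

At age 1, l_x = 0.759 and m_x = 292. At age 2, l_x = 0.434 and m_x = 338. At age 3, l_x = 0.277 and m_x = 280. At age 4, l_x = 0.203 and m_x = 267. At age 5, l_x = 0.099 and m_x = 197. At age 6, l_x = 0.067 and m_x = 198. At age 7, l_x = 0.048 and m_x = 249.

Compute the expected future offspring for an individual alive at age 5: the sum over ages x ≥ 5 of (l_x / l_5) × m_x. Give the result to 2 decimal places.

l_5 = 0.099. Conditional survival from age 5 to x is l_x / l_5.
  x=5: (0.099/0.099) × 197 = 197.0000
  x=6: (0.067/0.099) × 198 = 134.0000
  x=7: (0.048/0.099) × 249 = 120.7273
Sum = 197.0000 + 134.0000 + 120.7273 = 451.7273

451.73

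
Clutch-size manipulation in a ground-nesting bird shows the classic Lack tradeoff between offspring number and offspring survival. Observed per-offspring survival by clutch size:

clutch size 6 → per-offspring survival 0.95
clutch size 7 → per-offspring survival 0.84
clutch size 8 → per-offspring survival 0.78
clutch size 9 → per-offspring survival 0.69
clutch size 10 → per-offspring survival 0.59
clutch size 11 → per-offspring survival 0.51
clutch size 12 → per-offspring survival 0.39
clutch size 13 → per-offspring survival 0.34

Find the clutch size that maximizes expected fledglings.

8

Expected fledglings = c × s(c):
  c=6: 6 × 0.95 = 5.700
  c=7: 7 × 0.84 = 5.880
  c=8: 8 × 0.78 = 6.240
  c=9: 9 × 0.69 = 6.210
  c=10: 10 × 0.59 = 5.900
  c=11: 11 × 0.51 = 5.610
  c=12: 12 × 0.39 = 4.680
  c=13: 13 × 0.34 = 4.420
Maximum at c = 8 (6.240 fledglings).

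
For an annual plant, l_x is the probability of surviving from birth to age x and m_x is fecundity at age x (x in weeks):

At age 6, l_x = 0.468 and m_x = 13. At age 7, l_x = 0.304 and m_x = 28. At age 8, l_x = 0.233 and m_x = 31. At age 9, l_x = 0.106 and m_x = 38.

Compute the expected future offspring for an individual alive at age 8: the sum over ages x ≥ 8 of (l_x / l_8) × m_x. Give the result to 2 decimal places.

l_8 = 0.233. Conditional survival from age 8 to x is l_x / l_8.
  x=8: (0.233/0.233) × 31 = 31.0000
  x=9: (0.106/0.233) × 38 = 17.2876
Sum = 31.0000 + 17.2876 = 48.2876

48.29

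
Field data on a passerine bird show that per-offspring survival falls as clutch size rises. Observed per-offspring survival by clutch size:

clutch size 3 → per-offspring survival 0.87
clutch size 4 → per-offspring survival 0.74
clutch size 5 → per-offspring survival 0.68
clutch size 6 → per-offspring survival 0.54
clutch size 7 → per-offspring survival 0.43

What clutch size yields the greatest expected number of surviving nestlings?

Expected surviving nestlings = c × s(c):
  c=3: 3 × 0.87 = 2.610
  c=4: 4 × 0.74 = 2.960
  c=5: 5 × 0.68 = 3.400
  c=6: 6 × 0.54 = 3.240
  c=7: 7 × 0.43 = 3.010
Maximum at c = 5 (3.400 surviving nestlings).

5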